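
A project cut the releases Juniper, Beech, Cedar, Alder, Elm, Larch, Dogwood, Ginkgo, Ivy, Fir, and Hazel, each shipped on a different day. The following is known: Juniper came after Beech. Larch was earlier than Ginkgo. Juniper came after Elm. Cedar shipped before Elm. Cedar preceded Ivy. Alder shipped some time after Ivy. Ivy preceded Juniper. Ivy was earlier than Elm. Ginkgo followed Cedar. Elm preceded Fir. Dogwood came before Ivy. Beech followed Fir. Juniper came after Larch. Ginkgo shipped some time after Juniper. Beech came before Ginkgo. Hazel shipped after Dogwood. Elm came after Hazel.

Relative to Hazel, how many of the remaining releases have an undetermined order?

4

Forced before Hazel: Dogwood; forced after Hazel: Beech, Elm, Fir, Ginkgo, and Juniper.
That leaves Alder, Cedar, Ivy, and Larch with no forced order relative to Hazel — 4.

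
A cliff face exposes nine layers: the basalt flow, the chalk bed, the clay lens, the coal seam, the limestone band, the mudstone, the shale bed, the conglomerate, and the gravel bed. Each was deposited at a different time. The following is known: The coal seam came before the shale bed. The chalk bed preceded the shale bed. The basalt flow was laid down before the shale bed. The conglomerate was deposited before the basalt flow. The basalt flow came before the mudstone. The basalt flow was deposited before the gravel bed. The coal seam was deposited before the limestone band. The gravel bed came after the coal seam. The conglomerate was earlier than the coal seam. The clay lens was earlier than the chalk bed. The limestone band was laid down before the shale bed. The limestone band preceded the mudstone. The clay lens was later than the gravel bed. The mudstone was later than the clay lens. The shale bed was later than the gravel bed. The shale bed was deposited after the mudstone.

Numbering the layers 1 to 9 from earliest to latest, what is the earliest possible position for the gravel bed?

The basalt flow, the coal seam, and the conglomerate must all come before the gravel bed — 3 forced predecessors.
Nothing else is forced ahead of the gravel bed, so its earliest slot is position 3 + 1 = 4.

4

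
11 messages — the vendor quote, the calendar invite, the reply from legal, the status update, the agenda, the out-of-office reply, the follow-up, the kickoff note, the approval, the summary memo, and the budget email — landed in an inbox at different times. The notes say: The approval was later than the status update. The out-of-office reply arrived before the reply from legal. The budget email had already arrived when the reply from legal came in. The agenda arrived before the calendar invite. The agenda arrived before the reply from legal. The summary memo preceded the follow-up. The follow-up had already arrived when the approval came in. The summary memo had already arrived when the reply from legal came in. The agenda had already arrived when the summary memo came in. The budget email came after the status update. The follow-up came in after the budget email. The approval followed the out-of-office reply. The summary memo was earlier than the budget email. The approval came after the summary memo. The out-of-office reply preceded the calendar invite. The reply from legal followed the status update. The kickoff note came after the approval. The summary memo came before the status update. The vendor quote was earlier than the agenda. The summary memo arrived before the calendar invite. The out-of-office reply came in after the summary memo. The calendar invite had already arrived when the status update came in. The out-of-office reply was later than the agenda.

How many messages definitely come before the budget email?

6

Directly stated before the budget email: the status update and the summary memo.
The agenda reaches the budget email via the agenda → the summary memo → the budget email.
The calendar invite reaches the budget email via the calendar invite → the status update → the budget email.
The out-of-office reply reaches the budget email via the out-of-office reply → the calendar invite → the status update → the budget email.
Likewise the vendor quote reaches the budget email by chaining the stated constraints.
No chain forces the follow-up (or any of the others) ahead of the budget email.
That's the agenda, the calendar invite, the out-of-office reply, the status update, the summary memo, and the vendor quote — 6 in all.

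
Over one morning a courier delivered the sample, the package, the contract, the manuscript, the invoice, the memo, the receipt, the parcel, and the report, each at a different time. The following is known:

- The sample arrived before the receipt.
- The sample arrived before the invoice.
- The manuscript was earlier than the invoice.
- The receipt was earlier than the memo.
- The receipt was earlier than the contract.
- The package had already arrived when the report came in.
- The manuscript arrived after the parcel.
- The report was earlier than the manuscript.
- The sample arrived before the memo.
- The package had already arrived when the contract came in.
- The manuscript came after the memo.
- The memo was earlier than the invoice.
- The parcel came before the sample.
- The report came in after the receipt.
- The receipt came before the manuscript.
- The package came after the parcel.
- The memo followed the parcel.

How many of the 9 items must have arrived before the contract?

4

Directly stated before the contract: the package and the receipt.
The parcel reaches the contract via the parcel → the package → the contract.
The sample reaches the contract via the sample → the receipt → the contract.
No chain forces the memo (or any of the others) ahead of the contract.
That's the package, the parcel, the receipt, and the sample — 4 in all.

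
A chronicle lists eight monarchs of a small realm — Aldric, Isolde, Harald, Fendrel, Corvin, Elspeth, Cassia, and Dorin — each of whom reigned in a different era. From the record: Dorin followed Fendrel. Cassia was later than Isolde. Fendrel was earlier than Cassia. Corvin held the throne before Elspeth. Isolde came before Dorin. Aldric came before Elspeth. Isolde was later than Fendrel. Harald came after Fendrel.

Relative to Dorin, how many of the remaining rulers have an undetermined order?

Forced before Dorin: Fendrel and Isolde.
That leaves Aldric, Cassia, Corvin, Elspeth, and Harald with no forced order relative to Dorin — 5.

5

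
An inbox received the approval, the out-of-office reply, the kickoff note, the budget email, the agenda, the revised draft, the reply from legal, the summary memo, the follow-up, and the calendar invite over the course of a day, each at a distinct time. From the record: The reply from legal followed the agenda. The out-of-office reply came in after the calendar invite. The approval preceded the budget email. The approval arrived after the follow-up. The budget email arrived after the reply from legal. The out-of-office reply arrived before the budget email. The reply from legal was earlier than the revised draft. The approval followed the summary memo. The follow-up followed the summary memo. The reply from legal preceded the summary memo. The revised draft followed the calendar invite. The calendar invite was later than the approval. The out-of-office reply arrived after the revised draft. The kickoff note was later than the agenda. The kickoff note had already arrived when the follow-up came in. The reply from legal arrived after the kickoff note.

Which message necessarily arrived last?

the budget email

Every other message has a chain of constraints placing it before the budget email, so the budget email is last.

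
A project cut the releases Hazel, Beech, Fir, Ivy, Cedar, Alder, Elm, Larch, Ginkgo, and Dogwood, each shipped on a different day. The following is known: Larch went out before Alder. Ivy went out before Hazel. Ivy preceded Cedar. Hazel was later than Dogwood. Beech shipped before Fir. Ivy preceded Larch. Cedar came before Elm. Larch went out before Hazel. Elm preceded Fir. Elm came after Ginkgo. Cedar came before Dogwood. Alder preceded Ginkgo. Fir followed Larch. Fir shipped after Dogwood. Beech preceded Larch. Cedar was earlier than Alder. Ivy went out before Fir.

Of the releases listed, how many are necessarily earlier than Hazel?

5

Directly stated before Hazel: Dogwood, Ivy, and Larch.
Beech reaches Hazel via Beech → Larch → Hazel.
Cedar reaches Hazel via Cedar → Dogwood → Hazel.
No chain forces Fir (or any of the others) ahead of Hazel.
That's Beech, Cedar, Dogwood, Ivy, and Larch — 5 in all.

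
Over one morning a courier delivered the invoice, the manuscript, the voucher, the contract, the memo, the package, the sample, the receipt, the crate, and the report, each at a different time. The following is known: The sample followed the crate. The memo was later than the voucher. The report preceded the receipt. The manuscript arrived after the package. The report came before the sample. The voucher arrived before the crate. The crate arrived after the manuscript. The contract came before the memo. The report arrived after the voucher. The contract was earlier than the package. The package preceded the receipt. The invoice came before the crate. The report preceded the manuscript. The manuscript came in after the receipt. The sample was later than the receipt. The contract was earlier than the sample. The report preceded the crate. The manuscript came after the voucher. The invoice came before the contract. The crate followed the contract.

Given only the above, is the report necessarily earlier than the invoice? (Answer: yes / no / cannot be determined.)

No chain of stated constraints runs from the report to the invoice, and none runs from the invoice to the report either.
So the relative order of the report and the invoice is not fixed by the given facts.

cannot be determined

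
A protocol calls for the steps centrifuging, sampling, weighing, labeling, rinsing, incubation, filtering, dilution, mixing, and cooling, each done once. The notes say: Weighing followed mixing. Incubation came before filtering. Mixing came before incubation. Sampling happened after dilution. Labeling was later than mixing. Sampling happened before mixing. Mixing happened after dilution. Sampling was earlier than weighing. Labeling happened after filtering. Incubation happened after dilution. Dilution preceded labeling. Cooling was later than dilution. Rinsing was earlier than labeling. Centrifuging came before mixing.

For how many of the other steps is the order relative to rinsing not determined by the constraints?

Forced after rinsing: labeling.
That leaves centrifuging, cooling, dilution, filtering, incubation, mixing, sampling, and weighing with no forced order relative to rinsing — 8.

8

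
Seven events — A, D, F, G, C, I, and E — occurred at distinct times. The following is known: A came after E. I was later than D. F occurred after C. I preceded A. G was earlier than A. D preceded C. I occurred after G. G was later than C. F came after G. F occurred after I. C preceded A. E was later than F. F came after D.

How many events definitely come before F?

Directly stated before F: C, D, G, and I.
That's C, D, G, and I — 4 in all.

4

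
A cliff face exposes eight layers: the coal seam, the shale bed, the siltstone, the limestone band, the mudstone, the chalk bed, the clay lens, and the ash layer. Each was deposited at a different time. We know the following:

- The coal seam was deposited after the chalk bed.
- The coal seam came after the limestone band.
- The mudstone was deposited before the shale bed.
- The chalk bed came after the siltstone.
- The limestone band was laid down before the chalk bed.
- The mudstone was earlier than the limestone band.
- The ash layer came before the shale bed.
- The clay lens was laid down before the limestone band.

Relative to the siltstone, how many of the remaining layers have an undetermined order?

Forced after the siltstone: the chalk bed and the coal seam.
That leaves the ash layer, the clay lens, the limestone band, the mudstone, and the shale bed with no forced order relative to the siltstone — 5.

5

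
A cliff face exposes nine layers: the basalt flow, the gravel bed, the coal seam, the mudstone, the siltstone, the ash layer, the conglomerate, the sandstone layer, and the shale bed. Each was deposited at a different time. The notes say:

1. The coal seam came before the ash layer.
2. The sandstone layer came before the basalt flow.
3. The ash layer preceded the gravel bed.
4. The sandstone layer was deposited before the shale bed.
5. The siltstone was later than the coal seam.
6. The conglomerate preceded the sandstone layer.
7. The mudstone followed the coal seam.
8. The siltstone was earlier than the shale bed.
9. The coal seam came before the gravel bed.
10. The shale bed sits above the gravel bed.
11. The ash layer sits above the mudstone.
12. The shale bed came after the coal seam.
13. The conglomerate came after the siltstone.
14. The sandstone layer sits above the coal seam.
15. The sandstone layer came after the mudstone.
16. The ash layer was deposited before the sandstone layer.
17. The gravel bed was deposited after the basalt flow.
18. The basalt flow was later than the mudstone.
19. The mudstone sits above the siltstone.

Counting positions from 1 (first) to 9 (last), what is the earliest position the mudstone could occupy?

3

The coal seam and the siltstone must both come before the mudstone — 2 forced predecessors.
Nothing else is forced ahead of the mudstone, so its earliest slot is position 2 + 1 = 3.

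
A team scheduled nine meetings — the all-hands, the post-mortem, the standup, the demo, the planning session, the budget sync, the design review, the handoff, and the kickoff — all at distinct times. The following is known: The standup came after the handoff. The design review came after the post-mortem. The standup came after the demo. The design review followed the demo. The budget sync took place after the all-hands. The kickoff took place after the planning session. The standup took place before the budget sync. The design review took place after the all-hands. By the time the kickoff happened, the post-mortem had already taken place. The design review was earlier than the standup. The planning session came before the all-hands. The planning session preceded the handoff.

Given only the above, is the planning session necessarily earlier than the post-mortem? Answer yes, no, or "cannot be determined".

cannot be determined

No chain of stated constraints runs from the planning session to the post-mortem, and none runs from the post-mortem to the planning session either.
So the relative order of the planning session and the post-mortem is not fixed by the given facts.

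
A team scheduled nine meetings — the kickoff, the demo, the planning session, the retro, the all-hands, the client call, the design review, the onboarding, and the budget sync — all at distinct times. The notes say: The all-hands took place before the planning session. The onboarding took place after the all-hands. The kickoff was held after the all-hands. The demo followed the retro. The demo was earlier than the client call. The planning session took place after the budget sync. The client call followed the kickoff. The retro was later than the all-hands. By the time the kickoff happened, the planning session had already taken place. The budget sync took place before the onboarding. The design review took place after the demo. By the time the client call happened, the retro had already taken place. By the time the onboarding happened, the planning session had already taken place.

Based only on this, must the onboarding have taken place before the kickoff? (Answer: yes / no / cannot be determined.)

No chain of stated constraints runs from the onboarding to the kickoff, and none runs from the kickoff to the onboarding either.
So the relative order of the onboarding and the kickoff is not fixed by the given facts.

cannot be determined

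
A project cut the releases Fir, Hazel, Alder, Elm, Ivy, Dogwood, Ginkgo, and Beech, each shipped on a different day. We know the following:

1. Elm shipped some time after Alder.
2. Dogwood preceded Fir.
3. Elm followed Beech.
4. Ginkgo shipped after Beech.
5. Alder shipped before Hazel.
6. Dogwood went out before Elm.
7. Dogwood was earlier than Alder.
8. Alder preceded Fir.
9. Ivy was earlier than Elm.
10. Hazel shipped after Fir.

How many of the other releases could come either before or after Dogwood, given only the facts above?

3

Forced after Dogwood: Alder, Elm, Fir, and Hazel.
That leaves Beech, Ginkgo, and Ivy with no forced order relative to Dogwood — 3.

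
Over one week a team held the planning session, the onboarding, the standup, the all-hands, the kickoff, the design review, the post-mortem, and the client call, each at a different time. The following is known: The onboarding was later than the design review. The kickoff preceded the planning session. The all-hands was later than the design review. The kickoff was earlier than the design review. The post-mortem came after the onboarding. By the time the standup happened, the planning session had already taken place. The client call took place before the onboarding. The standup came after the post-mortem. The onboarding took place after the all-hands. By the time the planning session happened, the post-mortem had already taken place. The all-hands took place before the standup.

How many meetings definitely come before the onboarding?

Directly stated before the onboarding: the all-hands, the client call, and the design review.
The kickoff reaches the onboarding via the kickoff → the design review → the onboarding.
That's the all-hands, the client call, the design review, and the kickoff — 4 in all.

4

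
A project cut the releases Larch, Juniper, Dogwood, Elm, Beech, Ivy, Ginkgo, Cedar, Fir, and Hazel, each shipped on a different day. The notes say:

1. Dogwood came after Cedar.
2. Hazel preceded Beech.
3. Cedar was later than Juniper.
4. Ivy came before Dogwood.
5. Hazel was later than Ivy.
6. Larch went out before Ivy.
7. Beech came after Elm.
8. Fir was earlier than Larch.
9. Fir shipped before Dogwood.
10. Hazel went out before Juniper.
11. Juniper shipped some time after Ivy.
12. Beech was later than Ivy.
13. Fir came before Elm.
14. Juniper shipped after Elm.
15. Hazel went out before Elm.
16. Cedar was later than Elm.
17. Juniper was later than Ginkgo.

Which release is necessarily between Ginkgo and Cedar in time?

Juniper

Tracing the constraints gives Ginkgo → Juniper → Cedar, so Juniper sits after Ginkgo and before Cedar.
No other release is forced both after Ginkgo and before Cedar.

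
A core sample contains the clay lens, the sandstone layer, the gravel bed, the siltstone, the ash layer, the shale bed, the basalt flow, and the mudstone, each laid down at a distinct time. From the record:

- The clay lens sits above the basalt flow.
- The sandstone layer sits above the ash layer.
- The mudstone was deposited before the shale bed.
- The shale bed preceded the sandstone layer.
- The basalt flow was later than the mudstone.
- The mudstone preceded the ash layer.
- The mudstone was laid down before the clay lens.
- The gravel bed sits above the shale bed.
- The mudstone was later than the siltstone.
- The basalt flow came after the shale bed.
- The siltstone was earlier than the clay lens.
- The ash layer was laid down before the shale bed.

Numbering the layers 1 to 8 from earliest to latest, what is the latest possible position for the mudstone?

2

The mudstone must come before the ash layer, the basalt flow, the clay lens, the gravel bed, the sandstone layer, and the shale bed — 6 layers forced after it.
Everything else can be placed before the mudstone in some valid order, so the mudstone can sit as late as position 8 − 6 = 2.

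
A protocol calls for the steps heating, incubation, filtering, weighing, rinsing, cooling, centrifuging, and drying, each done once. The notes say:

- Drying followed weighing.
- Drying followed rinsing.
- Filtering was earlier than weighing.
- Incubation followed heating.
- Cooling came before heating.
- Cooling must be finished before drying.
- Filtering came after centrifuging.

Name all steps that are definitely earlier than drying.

centrifuging, cooling, filtering, rinsing, weighing

Directly stated before drying: cooling, rinsing, and weighing.
Centrifuging reaches drying via centrifuging → filtering → weighing → drying.
Filtering reaches drying via filtering → weighing → drying.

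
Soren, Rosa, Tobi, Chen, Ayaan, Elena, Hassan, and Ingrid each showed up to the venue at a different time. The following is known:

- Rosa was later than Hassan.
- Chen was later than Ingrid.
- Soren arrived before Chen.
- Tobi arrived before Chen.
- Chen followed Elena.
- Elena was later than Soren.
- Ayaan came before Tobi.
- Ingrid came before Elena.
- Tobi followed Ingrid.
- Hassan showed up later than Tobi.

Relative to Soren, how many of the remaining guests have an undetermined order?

5

Forced after Soren: Chen and Elena.
That leaves Ayaan, Hassan, Ingrid, Rosa, and Tobi with no forced order relative to Soren — 5.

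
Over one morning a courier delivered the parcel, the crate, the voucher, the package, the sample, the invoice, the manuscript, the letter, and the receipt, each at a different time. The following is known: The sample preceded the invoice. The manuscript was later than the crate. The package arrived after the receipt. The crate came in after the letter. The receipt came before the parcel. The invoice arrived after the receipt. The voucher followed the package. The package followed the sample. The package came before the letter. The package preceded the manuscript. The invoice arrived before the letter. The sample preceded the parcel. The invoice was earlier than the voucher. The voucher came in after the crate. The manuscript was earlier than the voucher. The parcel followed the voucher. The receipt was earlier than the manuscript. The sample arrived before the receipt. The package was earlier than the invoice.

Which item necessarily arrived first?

The sample has a chain of constraints placing it before every other item, so the sample must be first.

the sample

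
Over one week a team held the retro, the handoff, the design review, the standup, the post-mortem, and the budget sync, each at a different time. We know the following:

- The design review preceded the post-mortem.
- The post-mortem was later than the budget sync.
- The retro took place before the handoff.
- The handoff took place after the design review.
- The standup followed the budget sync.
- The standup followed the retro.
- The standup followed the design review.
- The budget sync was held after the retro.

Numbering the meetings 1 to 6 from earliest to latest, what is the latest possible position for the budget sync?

4

The budget sync must come before the post-mortem and the standup — 2 meetings forced after it.
Everything else can be placed before the budget sync in some valid order, so the budget sync can sit as late as position 6 − 2 = 4.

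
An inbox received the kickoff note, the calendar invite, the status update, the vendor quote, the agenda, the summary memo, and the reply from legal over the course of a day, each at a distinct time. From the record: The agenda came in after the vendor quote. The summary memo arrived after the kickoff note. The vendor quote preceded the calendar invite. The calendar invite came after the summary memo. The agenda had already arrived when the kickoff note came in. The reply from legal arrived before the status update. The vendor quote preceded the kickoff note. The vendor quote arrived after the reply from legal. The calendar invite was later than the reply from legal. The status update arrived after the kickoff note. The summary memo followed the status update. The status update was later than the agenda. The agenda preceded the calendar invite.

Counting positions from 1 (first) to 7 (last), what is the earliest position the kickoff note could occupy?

4

The agenda, the reply from legal, and the vendor quote must all come before the kickoff note — 3 forced predecessors.
Nothing else is forced ahead of the kickoff note, so its earliest slot is position 3 + 1 = 4.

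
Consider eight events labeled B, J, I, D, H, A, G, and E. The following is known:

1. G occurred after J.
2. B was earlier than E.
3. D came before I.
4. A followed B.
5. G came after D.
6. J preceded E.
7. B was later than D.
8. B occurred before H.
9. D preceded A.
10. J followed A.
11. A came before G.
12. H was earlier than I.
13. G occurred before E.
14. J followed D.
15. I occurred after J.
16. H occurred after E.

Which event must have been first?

D has a chain of constraints placing it before every other event, so D must be first.

D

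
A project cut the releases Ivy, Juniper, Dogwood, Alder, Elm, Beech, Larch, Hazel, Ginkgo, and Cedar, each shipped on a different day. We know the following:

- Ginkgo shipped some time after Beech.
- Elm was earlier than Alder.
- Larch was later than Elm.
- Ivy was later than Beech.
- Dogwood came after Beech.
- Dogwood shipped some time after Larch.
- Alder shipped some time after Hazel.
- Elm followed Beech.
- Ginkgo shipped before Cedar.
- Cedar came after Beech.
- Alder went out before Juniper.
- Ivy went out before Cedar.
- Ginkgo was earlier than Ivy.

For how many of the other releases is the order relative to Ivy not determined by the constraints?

6

Forced before Ivy: Beech and Ginkgo; forced after Ivy: Cedar.
That leaves Alder, Dogwood, Elm, Hazel, Juniper, and Larch with no forced order relative to Ivy — 6.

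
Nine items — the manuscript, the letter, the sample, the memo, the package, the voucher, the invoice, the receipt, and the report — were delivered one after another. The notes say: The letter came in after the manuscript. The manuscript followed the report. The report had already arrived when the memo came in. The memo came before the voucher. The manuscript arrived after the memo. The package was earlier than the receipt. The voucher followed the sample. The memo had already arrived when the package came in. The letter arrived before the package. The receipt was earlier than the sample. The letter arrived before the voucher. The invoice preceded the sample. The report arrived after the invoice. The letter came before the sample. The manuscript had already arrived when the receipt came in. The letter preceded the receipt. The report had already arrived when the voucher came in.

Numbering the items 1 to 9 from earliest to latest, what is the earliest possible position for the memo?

The invoice and the report must both come before the memo — 2 forced predecessors.
Nothing else is forced ahead of the memo, so its earliest slot is position 2 + 1 = 3.

3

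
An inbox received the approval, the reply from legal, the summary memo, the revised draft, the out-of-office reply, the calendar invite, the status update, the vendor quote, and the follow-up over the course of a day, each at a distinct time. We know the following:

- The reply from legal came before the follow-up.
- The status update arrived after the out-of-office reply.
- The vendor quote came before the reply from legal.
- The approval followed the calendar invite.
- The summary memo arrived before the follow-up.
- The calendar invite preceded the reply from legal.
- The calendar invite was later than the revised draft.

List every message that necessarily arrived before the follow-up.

Directly stated before the follow-up: the reply from legal and the summary memo.
The calendar invite reaches the follow-up via the calendar invite → the reply from legal → the follow-up.
The revised draft reaches the follow-up via the revised draft → the calendar invite → the reply from legal → the follow-up.
The vendor quote reaches the follow-up via the vendor quote → the reply from legal → the follow-up.

the calendar invite, the reply from legal, the revised draft, the summary memo, the vendor quote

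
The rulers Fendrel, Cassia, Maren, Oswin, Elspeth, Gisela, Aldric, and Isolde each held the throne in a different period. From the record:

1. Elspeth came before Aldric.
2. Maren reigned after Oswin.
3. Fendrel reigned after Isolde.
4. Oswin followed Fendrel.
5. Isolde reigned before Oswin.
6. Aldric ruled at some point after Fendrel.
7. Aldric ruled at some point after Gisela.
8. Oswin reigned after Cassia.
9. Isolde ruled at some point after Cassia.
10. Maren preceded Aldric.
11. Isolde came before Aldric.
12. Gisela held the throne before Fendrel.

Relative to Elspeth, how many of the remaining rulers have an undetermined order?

Forced after Elspeth: Aldric.
That leaves Cassia, Fendrel, Gisela, Isolde, Maren, and Oswin with no forced order relative to Elspeth — 6.

6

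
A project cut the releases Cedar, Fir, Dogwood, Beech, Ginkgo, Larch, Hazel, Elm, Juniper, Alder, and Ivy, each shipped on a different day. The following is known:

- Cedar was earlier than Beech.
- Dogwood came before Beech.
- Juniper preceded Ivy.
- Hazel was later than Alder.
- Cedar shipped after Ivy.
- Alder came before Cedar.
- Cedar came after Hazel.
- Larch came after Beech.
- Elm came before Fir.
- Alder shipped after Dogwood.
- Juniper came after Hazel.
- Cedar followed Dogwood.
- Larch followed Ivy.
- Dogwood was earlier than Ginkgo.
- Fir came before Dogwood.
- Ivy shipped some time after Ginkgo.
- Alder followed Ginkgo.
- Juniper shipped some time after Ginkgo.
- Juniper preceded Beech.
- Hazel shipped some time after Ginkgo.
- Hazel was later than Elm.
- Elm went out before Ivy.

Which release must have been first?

Elm

Elm has a chain of constraints placing it before every other release, so Elm must be first.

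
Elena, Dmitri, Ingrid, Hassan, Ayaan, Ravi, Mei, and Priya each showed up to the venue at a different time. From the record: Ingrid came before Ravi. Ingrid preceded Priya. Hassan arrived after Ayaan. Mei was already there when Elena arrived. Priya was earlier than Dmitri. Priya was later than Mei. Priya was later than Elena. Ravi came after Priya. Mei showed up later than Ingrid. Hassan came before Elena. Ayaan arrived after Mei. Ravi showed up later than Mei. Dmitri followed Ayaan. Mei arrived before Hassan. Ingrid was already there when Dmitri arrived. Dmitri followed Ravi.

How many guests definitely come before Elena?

Directly stated before Elena: Hassan and Mei.
Ayaan reaches Elena via Ayaan → Hassan → Elena.
Ingrid reaches Elena via Ingrid → Mei → Elena.
No chain forces Priya (or any of the others) ahead of Elena.
That's Ayaan, Hassan, Ingrid, and Mei — 4 in all.

4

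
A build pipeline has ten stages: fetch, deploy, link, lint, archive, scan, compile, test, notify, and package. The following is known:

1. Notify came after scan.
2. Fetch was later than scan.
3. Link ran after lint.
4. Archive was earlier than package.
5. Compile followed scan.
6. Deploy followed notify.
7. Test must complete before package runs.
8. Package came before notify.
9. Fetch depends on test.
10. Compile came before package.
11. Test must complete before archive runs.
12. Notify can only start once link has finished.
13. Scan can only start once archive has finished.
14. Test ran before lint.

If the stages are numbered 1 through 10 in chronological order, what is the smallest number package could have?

5

Archive, compile, scan, and test must all come before package — 4 forced predecessors.
Nothing else is forced ahead of package, so its earliest slot is position 4 + 1 = 5.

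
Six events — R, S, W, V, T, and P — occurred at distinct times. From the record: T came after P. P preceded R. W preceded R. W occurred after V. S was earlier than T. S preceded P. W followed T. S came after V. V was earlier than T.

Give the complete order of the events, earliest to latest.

The constraints fix every adjacent pair, so only one ordering works:
V → S → P → T → W → R.

V, S, P, T, W, R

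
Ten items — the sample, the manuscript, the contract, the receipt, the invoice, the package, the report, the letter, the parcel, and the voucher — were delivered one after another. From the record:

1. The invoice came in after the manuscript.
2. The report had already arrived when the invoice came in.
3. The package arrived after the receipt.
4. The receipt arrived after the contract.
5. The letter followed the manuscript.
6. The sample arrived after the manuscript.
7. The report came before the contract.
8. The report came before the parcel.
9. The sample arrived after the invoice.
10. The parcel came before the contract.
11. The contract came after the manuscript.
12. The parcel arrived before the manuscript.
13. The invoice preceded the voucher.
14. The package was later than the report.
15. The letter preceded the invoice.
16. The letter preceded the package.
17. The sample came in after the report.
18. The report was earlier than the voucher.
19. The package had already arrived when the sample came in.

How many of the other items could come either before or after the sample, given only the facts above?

1

Forced before the sample: the contract, the invoice, the letter, the manuscript, the package, the parcel, the receipt, and the report.
That leaves the voucher with no forced order relative to the sample — 1.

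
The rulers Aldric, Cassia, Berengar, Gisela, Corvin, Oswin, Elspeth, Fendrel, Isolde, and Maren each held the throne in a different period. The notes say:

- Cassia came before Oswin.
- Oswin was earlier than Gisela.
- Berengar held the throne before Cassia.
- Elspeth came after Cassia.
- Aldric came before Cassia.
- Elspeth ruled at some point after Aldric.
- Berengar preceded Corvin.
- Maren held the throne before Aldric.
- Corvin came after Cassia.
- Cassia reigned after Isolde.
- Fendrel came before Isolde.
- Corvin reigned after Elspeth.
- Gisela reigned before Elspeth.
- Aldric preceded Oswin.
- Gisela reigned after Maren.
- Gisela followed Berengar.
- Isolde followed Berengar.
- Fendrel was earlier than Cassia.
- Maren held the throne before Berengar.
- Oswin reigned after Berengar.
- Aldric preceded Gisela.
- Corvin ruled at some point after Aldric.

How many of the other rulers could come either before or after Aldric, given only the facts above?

3

Forced before Aldric: Maren; forced after Aldric: Cassia, Corvin, Elspeth, Gisela, and Oswin.
That leaves Berengar, Fendrel, and Isolde with no forced order relative to Aldric — 3.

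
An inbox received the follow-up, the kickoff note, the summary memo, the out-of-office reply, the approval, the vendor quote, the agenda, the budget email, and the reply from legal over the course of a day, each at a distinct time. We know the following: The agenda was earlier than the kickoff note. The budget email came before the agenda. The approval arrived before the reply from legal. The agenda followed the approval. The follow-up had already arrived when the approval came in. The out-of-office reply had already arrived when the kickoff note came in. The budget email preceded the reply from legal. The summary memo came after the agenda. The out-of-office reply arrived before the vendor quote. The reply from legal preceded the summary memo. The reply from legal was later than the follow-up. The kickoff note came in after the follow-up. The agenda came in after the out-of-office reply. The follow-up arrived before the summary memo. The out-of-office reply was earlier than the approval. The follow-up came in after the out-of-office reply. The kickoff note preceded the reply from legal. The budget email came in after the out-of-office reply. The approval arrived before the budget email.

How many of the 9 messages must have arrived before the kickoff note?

5

Directly stated before the kickoff note: the agenda, the follow-up, and the out-of-office reply.
The approval reaches the kickoff note via the approval → the agenda → the kickoff note.
The budget email reaches the kickoff note via the budget email → the agenda → the kickoff note.
No chain forces the vendor quote (or any of the others) ahead of the kickoff note.
That's the agenda, the approval, the budget email, the follow-up, and the out-of-office reply — 5 in all.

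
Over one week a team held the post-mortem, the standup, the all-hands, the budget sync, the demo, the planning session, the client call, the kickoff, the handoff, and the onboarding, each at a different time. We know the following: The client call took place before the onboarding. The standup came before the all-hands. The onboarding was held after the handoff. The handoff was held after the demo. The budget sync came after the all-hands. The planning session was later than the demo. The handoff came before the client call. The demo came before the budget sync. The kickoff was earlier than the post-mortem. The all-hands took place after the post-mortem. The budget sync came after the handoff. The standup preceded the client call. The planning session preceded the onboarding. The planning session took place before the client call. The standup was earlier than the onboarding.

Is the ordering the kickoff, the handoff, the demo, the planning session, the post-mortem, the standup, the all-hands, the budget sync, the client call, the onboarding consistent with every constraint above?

no

The constraints require the demo before the handoff, but in the proposed sequence the handoff appears ahead of the demo. That one violation is enough.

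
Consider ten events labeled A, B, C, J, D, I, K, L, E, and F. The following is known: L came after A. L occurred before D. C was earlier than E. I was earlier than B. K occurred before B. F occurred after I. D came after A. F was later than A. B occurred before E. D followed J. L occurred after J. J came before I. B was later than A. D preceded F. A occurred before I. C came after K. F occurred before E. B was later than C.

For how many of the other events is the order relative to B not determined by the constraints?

Forced before B: A, C, I, J, and K; forced after B: E.
That leaves D, F, and L with no forced order relative to B — 3.

3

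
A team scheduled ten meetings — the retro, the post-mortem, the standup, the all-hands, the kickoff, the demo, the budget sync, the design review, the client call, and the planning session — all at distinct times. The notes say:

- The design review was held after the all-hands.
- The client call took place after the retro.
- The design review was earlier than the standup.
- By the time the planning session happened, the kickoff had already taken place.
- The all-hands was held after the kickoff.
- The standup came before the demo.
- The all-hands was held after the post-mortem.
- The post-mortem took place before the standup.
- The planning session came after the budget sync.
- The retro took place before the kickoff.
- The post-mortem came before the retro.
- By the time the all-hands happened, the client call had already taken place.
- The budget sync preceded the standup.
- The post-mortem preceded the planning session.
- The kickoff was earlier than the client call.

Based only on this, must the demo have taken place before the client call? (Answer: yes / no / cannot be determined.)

no

Tracing the constraints gives the client call → the all-hands → the design review → the standup → the demo, so the client call must come before the demo.
That means the demo cannot be before the client call.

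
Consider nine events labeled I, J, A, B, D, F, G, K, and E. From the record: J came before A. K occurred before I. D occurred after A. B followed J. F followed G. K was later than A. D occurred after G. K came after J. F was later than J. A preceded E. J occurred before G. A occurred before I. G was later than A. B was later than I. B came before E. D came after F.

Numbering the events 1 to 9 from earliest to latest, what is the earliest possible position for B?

A, I, J, and K must all come before B — 4 forced predecessors.
Nothing else is forced ahead of B, so its earliest slot is position 4 + 1 = 5.

5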